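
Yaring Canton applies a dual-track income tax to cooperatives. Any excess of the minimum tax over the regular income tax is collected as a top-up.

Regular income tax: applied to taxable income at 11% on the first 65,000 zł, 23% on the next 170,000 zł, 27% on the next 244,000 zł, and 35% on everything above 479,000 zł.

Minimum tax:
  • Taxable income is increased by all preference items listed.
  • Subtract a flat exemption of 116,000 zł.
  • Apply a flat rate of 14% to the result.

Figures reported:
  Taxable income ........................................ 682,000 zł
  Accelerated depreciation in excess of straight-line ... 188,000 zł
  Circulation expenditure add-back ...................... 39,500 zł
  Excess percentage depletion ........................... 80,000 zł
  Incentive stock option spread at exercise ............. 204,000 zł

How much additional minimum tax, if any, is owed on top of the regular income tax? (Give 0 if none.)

0 zł

Regular income tax:
  65,000 zł × 11% = 7,150 zł
  170,000 zł × 23% = 39,100 zł
  244,000 zł × 27% = 65,880 zł
  203,000 zł × 35% = 71,050 zł
  → 183,180 zł

Minimum tax:
  Adjusted income: 682,000 zł + 188,000 zł + 39,500 zł + 80,000 zł + 204,000 zł = 1,193,500 zł
  Less exemption 116,000 zł → base 1,077,500 zł
  1,077,500 zł × 14% = 150,850 zł

150,850 zł ≤ 183,180 zł, so no add-on is due.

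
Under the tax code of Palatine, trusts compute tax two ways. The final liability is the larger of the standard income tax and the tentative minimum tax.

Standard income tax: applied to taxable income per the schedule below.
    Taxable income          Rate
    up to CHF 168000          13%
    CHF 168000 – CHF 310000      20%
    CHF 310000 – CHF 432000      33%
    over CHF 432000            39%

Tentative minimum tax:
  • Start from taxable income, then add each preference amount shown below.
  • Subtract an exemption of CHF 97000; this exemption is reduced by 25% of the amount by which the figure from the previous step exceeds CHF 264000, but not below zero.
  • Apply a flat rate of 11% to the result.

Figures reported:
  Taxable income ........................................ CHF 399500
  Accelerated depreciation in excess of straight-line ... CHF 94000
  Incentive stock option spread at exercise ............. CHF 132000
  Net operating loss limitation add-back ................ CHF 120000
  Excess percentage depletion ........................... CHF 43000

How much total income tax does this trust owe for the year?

Standard income tax:
  CHF 168000 × 13% = CHF 21840
  CHF 142000 × 20% = CHF 28400
  CHF 89500 × 33% = CHF 29535
  → CHF 79775

Tentative minimum tax:
  Adjusted income: CHF 399500 + CHF 94000 + CHF 132000 + CHF 120000 + CHF 43000 = CHF 788500
  Exemption: 25% × (CHF 788500 − CHF 264000) = CHF 131125 ≥ CHF 97000, so the exemption is fully phased out
  Base: CHF 788500 − CHF 0 = CHF 788500
  CHF 788500 × 11% = CHF 86735

CHF 86735 > CHF 79775, so the tentative minimum tax is the binding amount.

CHF 86735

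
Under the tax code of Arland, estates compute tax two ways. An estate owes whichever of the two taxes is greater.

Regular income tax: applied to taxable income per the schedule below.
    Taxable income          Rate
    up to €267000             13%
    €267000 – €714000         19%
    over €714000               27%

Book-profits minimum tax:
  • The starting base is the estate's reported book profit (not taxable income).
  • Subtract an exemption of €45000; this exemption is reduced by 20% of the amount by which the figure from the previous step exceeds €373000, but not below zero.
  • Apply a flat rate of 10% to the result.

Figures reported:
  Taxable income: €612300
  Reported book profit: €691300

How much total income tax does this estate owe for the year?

€100317

Book-profits minimum tax:
  Base (reported book profit): €691300
  Exemption: 20% × (€691300 − €373000) = €63660 ≥ €45000, so the exemption is fully phased out
  Base: €691300 − €0 = €691300
  €691300 × 10% = €69130

Regular income tax:
  €267000 × 13% = €34710
  €345300 × 19% = €65607
  → €100317

€100317 > €69130, so the regular income tax governs.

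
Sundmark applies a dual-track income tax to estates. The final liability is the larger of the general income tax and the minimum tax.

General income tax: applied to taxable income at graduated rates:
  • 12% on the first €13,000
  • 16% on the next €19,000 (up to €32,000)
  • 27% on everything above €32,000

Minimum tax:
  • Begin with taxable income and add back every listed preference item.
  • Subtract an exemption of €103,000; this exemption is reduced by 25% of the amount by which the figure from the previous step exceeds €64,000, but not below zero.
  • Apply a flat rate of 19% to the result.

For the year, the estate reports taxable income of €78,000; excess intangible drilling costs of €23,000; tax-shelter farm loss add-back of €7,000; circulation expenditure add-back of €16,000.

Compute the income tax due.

Minimum tax:
  Adjusted income: €78,000 + €23,000 + €7,000 + €16,000 = €124,000
  Exemption: €103,000 − 25% × (€124,000 − €64,000) = €103,000 − €15,000 = €88,000
  Base: €124,000 − €88,000 = €36,000
  €36,000 × 19% = €6,840

General income tax:
  €13,000 × 12% = €1,560
  €19,000 × 16% = €3,040
  €46,000 × 27% = €12,420
  → €17,020

€17,020 > €6,840, so the general income tax governs.

€17,020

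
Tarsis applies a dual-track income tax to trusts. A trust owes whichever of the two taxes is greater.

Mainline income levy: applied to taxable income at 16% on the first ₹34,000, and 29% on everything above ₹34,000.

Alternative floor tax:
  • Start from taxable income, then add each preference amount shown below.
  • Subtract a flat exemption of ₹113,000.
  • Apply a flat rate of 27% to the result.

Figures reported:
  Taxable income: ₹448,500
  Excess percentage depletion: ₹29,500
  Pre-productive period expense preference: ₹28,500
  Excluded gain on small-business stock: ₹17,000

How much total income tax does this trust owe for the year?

₹125,645

Alternative floor tax:
  Adjusted income: ₹448,500 + ₹29,500 + ₹28,500 + ₹17,000 = ₹523,500
  Less exemption ₹113,000 → base ₹410,500
  ₹410,500 × 27% = ₹110,835

Mainline income levy:
  ₹34,000 × 16% = ₹5,440
  ₹414,500 × 29% = ₹120,205
  → ₹125,645

₹125,645 > ₹110,835, so the mainline income levy governs.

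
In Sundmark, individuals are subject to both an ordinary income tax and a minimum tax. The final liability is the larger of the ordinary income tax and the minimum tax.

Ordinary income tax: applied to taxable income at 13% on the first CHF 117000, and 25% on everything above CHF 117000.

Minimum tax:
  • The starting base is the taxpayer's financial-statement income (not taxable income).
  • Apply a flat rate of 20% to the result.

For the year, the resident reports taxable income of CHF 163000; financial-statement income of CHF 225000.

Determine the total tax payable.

CHF 45000

Ordinary income tax:
  CHF 117000 × 13% = CHF 15210
  CHF 46000 × 25% = CHF 11500
  → CHF 26710

Minimum tax:
  Base (financial-statement income): CHF 225000
  CHF 225000 × 20% = CHF 45000

CHF 45000 > CHF 26710, so the minimum tax is the binding amount.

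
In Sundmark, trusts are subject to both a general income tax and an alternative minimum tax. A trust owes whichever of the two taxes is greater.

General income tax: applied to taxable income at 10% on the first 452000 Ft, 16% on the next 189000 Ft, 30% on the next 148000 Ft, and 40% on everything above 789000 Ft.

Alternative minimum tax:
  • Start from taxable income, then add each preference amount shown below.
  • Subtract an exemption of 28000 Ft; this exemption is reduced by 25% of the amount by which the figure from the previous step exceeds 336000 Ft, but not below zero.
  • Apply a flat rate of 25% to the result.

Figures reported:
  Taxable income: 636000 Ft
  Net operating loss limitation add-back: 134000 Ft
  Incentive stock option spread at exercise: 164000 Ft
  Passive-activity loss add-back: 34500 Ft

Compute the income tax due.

242125 Ft

Alternative minimum tax:
  Adjusted income: 636000 Ft + 134000 Ft + 164000 Ft + 34500 Ft = 968500 Ft
  Exemption: 25% × (968500 Ft − 336000 Ft) = 158125 Ft ≥ 28000 Ft, so the exemption is fully phased out
  Base: 968500 Ft − 0 Ft = 968500 Ft
  968500 Ft × 25% = 242125 Ft

General income tax:
  452000 Ft × 10% = 45200 Ft
  184000 Ft × 16% = 29440 Ft
  → 74640 Ft

242125 Ft > 74640 Ft, so the alternative minimum tax is the binding amount.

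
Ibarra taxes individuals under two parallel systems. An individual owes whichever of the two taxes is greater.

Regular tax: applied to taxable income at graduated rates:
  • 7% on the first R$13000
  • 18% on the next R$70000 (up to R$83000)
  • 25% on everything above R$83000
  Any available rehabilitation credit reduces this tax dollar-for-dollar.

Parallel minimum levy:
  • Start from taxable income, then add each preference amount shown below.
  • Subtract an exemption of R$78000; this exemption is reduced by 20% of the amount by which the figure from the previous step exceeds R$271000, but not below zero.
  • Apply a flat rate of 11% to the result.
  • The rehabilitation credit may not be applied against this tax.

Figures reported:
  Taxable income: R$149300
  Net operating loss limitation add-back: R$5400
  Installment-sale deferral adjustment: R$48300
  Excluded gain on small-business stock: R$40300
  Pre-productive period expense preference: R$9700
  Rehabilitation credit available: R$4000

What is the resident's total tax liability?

Parallel minimum levy:
  Adjusted income: R$149300 + R$5400 + R$48300 + R$40300 + R$9700 = R$253000
  Exemption: R$253000 ≤ R$271000, so full R$78000 applies
  Base: R$253000 − R$78000 = R$175000
  R$175000 × 11% = R$19250

Regular tax:
  R$13000 × 7% = R$910
  R$70000 × 18% = R$12600
  R$66300 × 25% = R$16575
  → R$30085
  Less rehabilitation credit R$4000 → R$26085

R$26085 > R$19250, so the regular tax governs.

R$26085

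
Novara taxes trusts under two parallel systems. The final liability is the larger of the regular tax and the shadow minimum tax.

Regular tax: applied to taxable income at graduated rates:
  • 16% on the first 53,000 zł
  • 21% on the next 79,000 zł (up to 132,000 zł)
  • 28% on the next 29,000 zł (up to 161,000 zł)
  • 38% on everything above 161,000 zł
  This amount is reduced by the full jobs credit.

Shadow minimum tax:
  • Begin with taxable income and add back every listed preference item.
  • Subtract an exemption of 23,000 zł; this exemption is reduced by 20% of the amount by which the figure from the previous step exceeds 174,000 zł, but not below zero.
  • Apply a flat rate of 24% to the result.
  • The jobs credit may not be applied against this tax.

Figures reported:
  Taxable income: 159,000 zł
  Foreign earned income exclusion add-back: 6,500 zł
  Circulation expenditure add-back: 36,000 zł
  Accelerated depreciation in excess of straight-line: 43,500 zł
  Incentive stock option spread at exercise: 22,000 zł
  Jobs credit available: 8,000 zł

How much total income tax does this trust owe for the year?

63,024 zł

Shadow minimum tax:
  Adjusted income: 159,000 zł + 6,500 zł + 36,000 zł + 43,500 zł + 22,000 zł = 267,000 zł
  Exemption: 23,000 zł − 20% × (267,000 zł − 174,000 zł) = 23,000 zł − 18,600 zł = 4,400 zł
  Base: 267,000 zł − 4,400 zł = 262,600 zł
  262,600 zł × 24% = 63,024 zł

Regular tax:
  53,000 zł × 16% = 8,480 zł
  79,000 zł × 21% = 16,590 zł
  27,000 zł × 28% = 7,560 zł
  → 32,630 zł
  Less jobs credit 8,000 zł → 24,630 zł

63,024 zł > 24,630 zł, so the shadow minimum tax is the binding amount.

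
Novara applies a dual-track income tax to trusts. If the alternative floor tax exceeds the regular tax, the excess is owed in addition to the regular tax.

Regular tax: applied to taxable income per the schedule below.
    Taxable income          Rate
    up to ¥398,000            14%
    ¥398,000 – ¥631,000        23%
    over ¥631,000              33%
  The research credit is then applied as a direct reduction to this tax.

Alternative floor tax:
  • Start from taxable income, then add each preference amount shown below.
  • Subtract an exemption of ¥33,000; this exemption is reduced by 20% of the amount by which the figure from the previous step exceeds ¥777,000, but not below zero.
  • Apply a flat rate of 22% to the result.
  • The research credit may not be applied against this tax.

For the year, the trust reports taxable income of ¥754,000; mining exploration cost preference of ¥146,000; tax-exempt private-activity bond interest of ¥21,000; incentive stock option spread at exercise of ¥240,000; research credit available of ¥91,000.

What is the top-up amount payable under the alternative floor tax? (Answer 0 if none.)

¥196,520

Regular tax:
  ¥398,000 × 14% = ¥55,720
  ¥233,000 × 23% = ¥53,590
  ¥123,000 × 33% = ¥40,590
  → ¥149,900
  Less research credit ¥91,000 → ¥58,900

Alternative floor tax:
  Adjusted income: ¥754,000 + ¥146,000 + ¥21,000 + ¥240,000 = ¥1,161,000
  Exemption: 20% × (¥1,161,000 − ¥777,000) = ¥76,800 ≥ ¥33,000, so the exemption is fully phased out
  Base: ¥1,161,000 − ¥0 = ¥1,161,000
  ¥1,161,000 × 22% = ¥255,420

Excess of alternative floor tax over regular tax: ¥255,420 − ¥58,900 = ¥196,520.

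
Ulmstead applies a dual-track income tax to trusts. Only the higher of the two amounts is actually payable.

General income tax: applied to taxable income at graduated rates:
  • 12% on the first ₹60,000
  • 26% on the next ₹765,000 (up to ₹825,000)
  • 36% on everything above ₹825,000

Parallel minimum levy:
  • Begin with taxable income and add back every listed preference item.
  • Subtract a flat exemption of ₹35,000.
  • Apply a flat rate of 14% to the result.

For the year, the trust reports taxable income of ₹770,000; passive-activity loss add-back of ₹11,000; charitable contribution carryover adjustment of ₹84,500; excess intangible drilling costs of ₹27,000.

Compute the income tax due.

General income tax:
  ₹60,000 × 12% = ₹7,200
  ₹710,000 × 26% = ₹184,600
  → ₹191,800

Parallel minimum levy:
  Adjusted income: ₹770,000 + ₹11,000 + ₹84,500 + ₹27,000 = ₹892,500
  Less exemption ₹35,000 → base ₹857,500
  ₹857,500 × 14% = ₹120,050

₹191,800 > ₹120,050, so the general income tax governs.

₹191,800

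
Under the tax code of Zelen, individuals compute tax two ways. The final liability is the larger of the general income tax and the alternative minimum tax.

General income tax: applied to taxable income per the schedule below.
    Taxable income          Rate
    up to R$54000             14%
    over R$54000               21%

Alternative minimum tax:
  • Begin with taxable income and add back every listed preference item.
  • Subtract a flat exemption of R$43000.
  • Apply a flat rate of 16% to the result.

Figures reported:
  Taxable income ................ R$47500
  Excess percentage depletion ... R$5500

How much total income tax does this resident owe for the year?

Alternative minimum tax:
  Adjusted income: R$47500 + R$5500 = R$53000
  Less exemption R$43000 → base R$10000
  R$10000 × 16% = R$1600

General income tax:
  R$47500 × 14% = R$6650

R$6650 > R$1600, so the general income tax governs.

R$6650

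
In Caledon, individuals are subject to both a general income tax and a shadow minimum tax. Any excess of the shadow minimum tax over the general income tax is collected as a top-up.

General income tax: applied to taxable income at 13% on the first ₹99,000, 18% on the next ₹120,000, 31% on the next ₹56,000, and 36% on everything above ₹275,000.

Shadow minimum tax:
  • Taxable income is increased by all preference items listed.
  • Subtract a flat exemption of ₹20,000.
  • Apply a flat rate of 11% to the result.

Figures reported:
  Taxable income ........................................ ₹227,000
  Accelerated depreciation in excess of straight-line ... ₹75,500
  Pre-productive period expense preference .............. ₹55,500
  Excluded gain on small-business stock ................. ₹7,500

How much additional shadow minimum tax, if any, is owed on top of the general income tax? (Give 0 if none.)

₹1,055

Shadow minimum tax:
  Adjusted income: ₹227,000 + ₹75,500 + ₹55,500 + ₹7,500 = ₹365,500
  Less exemption ₹20,000 → base ₹345,500
  ₹345,500 × 11% = ₹38,005

General income tax:
  ₹99,000 × 13% = ₹12,870
  ₹120,000 × 18% = ₹21,600
  ₹8,000 × 31% = ₹2,480
  → ₹36,950

Excess of shadow minimum tax over general income tax: ₹38,005 − ₹36,950 = ₹1,055.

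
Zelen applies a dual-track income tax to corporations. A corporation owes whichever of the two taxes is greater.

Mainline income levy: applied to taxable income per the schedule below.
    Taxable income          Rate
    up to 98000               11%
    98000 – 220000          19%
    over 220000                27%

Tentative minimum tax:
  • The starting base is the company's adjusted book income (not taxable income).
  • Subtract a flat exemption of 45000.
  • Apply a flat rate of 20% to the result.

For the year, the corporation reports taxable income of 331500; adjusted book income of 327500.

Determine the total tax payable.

Tentative minimum tax:
  Base (adjusted book income): 327500
  Less exemption 45000 → base 282500
  282500 × 20% = 56500

Mainline income levy:
  98000 × 11% = 10780
  122000 × 19% = 23180
  111500 × 27% = 30105
  → 64065

64065 > 56500, so the mainline income levy governs.

64065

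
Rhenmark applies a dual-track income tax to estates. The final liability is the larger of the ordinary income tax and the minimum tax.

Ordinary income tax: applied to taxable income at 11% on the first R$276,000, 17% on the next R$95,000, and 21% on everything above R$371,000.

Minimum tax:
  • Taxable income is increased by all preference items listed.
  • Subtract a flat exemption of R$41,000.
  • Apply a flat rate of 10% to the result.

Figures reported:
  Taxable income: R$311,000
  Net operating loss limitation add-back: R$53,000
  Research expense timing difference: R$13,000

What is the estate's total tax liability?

R$36,310

Ordinary income tax:
  R$276,000 × 11% = R$30,360
  R$35,000 × 17% = R$5,950
  → R$36,310

Minimum tax:
  Adjusted income: R$311,000 + R$53,000 + R$13,000 = R$377,000
  Less exemption R$41,000 → base R$336,000
  R$336,000 × 10% = R$33,600

R$36,310 > R$33,600, so the ordinary income tax governs.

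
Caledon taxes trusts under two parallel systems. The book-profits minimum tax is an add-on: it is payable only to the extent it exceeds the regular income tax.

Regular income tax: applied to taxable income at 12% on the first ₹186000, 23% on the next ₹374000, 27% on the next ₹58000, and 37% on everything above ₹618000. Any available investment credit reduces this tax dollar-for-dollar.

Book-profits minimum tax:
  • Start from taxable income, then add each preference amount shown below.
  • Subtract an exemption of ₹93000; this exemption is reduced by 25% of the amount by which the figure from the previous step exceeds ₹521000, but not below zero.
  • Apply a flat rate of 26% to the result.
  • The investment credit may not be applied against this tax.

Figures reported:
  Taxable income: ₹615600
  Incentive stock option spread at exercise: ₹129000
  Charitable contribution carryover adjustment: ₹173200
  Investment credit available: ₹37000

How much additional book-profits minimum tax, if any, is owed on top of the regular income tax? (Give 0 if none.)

₹152276

Regular income tax:
  ₹186000 × 12% = ₹22320
  ₹374000 × 23% = ₹86020
  ₹55600 × 27% = ₹15012
  → ₹123352
  Less investment credit ₹37000 → ₹86352

Book-profits minimum tax:
  Adjusted income: ₹615600 + ₹129000 + ₹173200 = ₹917800
  Exemption: 25% × (₹917800 − ₹521000) = ₹99200 ≥ ₹93000, so the exemption is fully phased out
  Base: ₹917800 − ₹0 = ₹917800
  ₹917800 × 26% = ₹238628

Excess of book-profits minimum tax over regular income tax: ₹238628 − ₹86352 = ₹152276.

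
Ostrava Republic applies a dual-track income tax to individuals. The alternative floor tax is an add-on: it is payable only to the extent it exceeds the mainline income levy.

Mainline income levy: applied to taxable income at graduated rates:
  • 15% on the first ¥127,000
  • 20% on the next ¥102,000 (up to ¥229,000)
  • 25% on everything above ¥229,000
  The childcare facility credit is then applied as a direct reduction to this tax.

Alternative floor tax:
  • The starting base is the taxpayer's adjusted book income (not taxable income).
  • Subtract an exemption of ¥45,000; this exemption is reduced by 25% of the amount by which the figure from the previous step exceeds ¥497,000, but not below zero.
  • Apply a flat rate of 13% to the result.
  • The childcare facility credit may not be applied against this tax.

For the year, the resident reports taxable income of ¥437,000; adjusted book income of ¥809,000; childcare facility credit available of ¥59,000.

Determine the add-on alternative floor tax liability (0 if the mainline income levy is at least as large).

Mainline income levy:
  ¥127,000 × 15% = ¥19,050
  ¥102,000 × 20% = ¥20,400
  ¥208,000 × 25% = ¥52,000
  → ¥91,450
  Less childcare facility credit ¥59,000 → ¥32,450

Alternative floor tax:
  Base (adjusted book income): ¥809,000
  Exemption: 25% × (¥809,000 − ¥497,000) = ¥78,000 ≥ ¥45,000, so the exemption is fully phased out
  Base: ¥809,000 − ¥0 = ¥809,000
  ¥809,000 × 13% = ¥105,170

Excess of alternative floor tax over mainline income levy: ¥105,170 − ¥32,450 = ¥72,720.

¥72,720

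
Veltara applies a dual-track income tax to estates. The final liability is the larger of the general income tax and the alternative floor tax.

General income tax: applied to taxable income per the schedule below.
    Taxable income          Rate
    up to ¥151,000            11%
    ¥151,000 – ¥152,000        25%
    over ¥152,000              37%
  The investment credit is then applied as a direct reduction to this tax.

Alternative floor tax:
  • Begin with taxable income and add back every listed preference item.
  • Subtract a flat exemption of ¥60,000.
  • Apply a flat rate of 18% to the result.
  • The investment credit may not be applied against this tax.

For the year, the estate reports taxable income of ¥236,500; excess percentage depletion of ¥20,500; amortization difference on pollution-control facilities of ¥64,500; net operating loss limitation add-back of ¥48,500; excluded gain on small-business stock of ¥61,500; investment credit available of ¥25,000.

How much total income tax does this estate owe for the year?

¥66,870

General income tax:
  ¥151,000 × 11% = ¥16,610
  ¥1,000 × 25% = ¥250
  ¥84,500 × 37% = ¥31,265
  → ¥48,125
  Less investment credit ¥25,000 → ¥23,125

Alternative floor tax:
  Adjusted income: ¥236,500 + ¥20,500 + ¥64,500 + ¥48,500 + ¥61,500 = ¥431,500
  Less exemption ¥60,000 → base ¥371,500
  ¥371,500 × 18% = ¥66,870

¥66,870 > ¥23,125, so the alternative floor tax is the binding amount.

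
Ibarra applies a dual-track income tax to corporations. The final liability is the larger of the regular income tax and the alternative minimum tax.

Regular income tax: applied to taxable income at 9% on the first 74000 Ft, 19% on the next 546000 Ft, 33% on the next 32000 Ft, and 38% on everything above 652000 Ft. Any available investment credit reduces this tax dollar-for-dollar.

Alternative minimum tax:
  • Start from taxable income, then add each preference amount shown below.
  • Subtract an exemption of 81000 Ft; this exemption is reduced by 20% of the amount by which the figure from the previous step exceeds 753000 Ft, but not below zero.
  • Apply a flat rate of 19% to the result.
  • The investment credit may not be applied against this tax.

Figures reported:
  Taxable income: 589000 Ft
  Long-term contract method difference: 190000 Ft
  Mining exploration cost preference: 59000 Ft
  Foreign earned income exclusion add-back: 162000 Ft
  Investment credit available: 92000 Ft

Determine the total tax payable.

183996 Ft

Regular income tax:
  74000 Ft × 9% = 6660 Ft
  515000 Ft × 19% = 97850 Ft
  → 104510 Ft
  Less investment credit 92000 Ft → 12510 Ft

Alternative minimum tax:
  Adjusted income: 589000 Ft + 190000 Ft + 59000 Ft + 162000 Ft = 1000000 Ft
  Exemption: 81000 Ft − 20% × (1000000 Ft − 753000 Ft) = 81000 Ft − 49400 Ft = 31600 Ft
  Base: 1000000 Ft − 31600 Ft = 968400 Ft
  968400 Ft × 19% = 183996 Ft

183996 Ft > 12510 Ft, so the alternative minimum tax is the binding amount.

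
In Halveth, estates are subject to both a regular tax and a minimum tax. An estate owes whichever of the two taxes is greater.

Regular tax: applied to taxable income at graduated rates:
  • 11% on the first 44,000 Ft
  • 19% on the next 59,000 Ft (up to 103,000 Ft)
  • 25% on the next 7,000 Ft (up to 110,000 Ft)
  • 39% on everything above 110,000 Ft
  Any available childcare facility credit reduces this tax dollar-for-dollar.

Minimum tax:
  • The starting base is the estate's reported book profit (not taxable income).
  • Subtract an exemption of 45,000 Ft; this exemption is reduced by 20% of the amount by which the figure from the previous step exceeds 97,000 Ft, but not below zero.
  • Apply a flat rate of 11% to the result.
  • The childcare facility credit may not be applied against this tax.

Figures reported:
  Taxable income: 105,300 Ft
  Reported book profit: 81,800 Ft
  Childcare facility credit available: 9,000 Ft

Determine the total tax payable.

Minimum tax:
  Base (reported book profit): 81,800 Ft
  Exemption: 81,800 Ft ≤ 97,000 Ft, so full 45,000 Ft applies
  Base: 81,800 Ft − 45,000 Ft = 36,800 Ft
  36,800 Ft × 11% = 4,048 Ft

Regular tax:
  44,000 Ft × 11% = 4,840 Ft
  59,000 Ft × 19% = 11,210 Ft
  2,300 Ft × 25% = 575 Ft
  → 16,625 Ft
  Less childcare facility credit 9,000 Ft → 7,625 Ft

7,625 Ft > 4,048 Ft, so the regular tax governs.

7,625 Ft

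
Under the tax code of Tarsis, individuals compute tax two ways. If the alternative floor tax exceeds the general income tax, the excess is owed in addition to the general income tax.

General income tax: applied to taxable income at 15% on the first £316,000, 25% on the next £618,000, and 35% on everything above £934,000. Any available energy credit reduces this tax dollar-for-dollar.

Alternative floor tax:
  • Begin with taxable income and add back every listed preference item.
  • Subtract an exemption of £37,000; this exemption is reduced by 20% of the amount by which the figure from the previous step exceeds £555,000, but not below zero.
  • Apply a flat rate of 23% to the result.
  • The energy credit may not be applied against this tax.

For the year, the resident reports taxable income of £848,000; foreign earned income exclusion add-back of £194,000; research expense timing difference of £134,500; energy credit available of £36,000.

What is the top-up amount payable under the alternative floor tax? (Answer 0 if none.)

£126,195

Alternative floor tax:
  Adjusted income: £848,000 + £194,000 + £134,500 = £1,176,500
  Exemption: 20% × (£1,176,500 − £555,000) = £124,300 ≥ £37,000, so the exemption is fully phased out
  Base: £1,176,500 − £0 = £1,176,500
  £1,176,500 × 23% = £270,595

General income tax:
  £316,000 × 15% = £47,400
  £532,000 × 25% = £133,000
  → £180,400
  Less energy credit £36,000 → £144,400

Excess of alternative floor tax over general income tax: £270,595 − £144,400 = £126,195.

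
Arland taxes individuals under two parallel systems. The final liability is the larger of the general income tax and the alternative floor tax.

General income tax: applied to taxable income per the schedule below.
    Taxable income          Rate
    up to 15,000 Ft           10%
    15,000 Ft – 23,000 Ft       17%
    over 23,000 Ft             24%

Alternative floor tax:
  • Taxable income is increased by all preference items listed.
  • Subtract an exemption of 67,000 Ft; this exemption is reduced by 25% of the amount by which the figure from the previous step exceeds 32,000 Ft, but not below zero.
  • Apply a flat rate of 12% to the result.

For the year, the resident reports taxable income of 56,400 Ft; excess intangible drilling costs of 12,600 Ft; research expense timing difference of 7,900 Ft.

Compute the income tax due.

Alternative floor tax:
  Adjusted income: 56,400 Ft + 12,600 Ft + 7,900 Ft = 76,900 Ft
  Exemption: 67,000 Ft − 25% × (76,900 Ft − 32,000 Ft) = 67,000 Ft − 11,225 Ft = 55,775 Ft
  Base: 76,900 Ft − 55,775 Ft = 21,125 Ft
  21,125 Ft × 12% = 2,535 Ft

General income tax:
  15,000 Ft × 10% = 1,500 Ft
  8,000 Ft × 17% = 1,360 Ft
  33,400 Ft × 24% = 8,016 Ft
  → 10,876 Ft

10,876 Ft > 2,535 Ft, so the general income tax governs.

10,876 Ft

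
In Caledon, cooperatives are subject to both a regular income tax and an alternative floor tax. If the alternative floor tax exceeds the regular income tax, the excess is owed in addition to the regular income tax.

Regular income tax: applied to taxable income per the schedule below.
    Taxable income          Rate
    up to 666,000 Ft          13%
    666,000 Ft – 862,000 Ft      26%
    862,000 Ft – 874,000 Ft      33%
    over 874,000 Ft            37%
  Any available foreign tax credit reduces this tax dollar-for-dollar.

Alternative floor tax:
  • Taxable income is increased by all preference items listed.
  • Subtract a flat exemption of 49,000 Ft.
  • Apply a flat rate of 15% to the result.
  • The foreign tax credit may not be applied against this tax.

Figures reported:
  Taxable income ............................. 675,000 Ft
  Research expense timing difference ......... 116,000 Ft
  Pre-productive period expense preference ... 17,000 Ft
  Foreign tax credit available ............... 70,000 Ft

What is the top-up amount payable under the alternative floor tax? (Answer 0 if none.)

94,930 Ft

Regular income tax:
  666,000 Ft × 13% = 86,580 Ft
  9,000 Ft × 26% = 2,340 Ft
  → 88,920 Ft
  Less foreign tax credit 70,000 Ft → 18,920 Ft

Alternative floor tax:
  Adjusted income: 675,000 Ft + 116,000 Ft + 17,000 Ft = 808,000 Ft
  Less exemption 49,000 Ft → base 759,000 Ft
  759,000 Ft × 15% = 113,850 Ft

Excess of alternative floor tax over regular income tax: 113,850 Ft − 18,920 Ft = 94,930 Ft.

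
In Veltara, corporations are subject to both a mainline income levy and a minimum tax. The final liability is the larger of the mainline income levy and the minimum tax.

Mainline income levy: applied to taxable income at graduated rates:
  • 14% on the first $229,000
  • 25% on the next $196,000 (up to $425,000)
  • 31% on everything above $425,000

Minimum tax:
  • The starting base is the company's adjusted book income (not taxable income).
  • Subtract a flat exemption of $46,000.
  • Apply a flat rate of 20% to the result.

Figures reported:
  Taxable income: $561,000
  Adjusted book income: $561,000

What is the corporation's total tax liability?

Minimum tax:
  Base (adjusted book income): $561,000
  Less exemption $46,000 → base $515,000
  $515,000 × 20% = $103,000

Mainline income levy:
  $229,000 × 14% = $32,060
  $196,000 × 25% = $49,000
  $136,000 × 31% = $42,160
  → $123,220

$123,220 > $103,000, so the mainline income levy governs.

$123,220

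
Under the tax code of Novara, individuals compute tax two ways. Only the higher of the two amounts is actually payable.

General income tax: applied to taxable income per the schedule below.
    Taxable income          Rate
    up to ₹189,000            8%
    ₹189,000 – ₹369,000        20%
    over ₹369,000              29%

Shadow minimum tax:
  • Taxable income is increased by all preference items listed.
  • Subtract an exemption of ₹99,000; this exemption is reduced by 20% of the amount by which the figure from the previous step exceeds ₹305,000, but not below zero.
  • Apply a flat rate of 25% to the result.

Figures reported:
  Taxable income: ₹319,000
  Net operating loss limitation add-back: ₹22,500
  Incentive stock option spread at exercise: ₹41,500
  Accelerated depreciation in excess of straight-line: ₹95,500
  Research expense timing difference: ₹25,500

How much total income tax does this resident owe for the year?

Shadow minimum tax:
  Adjusted income: ₹319,000 + ₹22,500 + ₹41,500 + ₹95,500 + ₹25,500 = ₹504,000
  Exemption: ₹99,000 − 20% × (₹504,000 − ₹305,000) = ₹99,000 − ₹39,800 = ₹59,200
  Base: ₹504,000 − ₹59,200 = ₹444,800
  ₹444,800 × 25% = ₹111,200

General income tax:
  ₹189,000 × 8% = ₹15,120
  ₹130,000 × 20% = ₹26,000
  → ₹41,120

₹111,200 > ₹41,120, so the shadow minimum tax is the binding amount.

₹111,200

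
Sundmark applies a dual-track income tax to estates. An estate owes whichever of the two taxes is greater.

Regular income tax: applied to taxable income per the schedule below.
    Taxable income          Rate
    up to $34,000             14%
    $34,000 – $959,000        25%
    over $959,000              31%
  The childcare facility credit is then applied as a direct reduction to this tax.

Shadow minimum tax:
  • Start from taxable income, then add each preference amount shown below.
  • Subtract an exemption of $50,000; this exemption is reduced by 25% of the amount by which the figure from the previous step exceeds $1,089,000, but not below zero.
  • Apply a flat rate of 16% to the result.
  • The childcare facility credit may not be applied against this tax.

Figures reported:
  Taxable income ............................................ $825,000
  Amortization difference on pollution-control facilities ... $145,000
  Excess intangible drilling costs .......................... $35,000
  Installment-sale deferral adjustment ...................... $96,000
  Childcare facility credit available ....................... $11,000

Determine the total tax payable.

$191,510

Shadow minimum tax:
  Adjusted income: $825,000 + $145,000 + $35,000 + $96,000 = $1,101,000
  Exemption: $50,000 − 25% × ($1,101,000 − $1,089,000) = $50,000 − $3,000 = $47,000
  Base: $1,101,000 − $47,000 = $1,054,000
  $1,054,000 × 16% = $168,640

Regular income tax:
  $34,000 × 14% = $4,760
  $791,000 × 25% = $197,750
  → $202,510
  Less childcare facility credit $11,000 → $191,510

$191,510 > $168,640, so the regular income tax governs.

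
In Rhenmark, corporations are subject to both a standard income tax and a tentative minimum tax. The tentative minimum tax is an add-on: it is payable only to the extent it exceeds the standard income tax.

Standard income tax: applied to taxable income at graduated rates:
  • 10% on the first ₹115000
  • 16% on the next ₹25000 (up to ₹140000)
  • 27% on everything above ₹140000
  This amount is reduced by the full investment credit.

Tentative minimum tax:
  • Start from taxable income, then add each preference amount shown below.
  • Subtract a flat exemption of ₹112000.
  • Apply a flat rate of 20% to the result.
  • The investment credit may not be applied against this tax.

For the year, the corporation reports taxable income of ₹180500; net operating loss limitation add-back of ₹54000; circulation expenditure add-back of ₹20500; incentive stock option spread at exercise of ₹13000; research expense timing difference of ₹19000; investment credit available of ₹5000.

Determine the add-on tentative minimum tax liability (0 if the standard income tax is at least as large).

Tentative minimum tax:
  Adjusted income: ₹180500 + ₹54000 + ₹20500 + ₹13000 + ₹19000 = ₹287000
  Less exemption ₹112000 → base ₹175000
  ₹175000 × 20% = ₹35000

Standard income tax:
  ₹115000 × 10% = ₹11500
  ₹25000 × 16% = ₹4000
  ₹40500 × 27% = ₹10935
  → ₹26435
  Less investment credit ₹5000 → ₹21435

Excess of tentative minimum tax over standard income tax: ₹35000 − ₹21435 = ₹13565.

₹13565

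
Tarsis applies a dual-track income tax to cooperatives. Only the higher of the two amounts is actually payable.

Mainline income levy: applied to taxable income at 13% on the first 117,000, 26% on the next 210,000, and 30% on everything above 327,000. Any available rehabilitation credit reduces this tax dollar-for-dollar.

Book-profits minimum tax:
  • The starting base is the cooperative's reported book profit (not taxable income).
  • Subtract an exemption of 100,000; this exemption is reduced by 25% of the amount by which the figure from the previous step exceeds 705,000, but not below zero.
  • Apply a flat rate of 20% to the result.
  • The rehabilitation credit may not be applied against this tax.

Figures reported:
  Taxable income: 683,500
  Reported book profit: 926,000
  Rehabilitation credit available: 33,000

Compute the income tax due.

176,250

Book-profits minimum tax:
  Base (reported book profit): 926,000
  Exemption: 100,000 − 25% × (926,000 − 705,000) = 100,000 − 55,250 = 44,750
  Base: 926,000 − 44,750 = 881,250
  881,250 × 20% = 176,250

Mainline income levy:
  117,000 × 13% = 15,210
  210,000 × 26% = 54,600
  356,500 × 30% = 106,950
  → 176,760
  Less rehabilitation credit 33,000 → 143,760

176,250 > 143,760, so the book-profits minimum tax is the binding amount.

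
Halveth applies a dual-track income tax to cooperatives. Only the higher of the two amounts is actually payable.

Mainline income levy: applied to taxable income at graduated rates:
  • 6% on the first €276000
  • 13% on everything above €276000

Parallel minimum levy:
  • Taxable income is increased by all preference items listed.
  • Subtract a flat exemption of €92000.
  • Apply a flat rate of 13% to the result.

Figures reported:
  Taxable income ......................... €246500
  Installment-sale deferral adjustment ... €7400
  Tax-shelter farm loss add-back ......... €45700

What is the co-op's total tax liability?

Parallel minimum levy:
  Adjusted income: €246500 + €7400 + €45700 = €299600
  Less exemption €92000 → base €207600
  €207600 × 13% = €26988

Mainline income levy:
  €246500 × 6% = €14790

€26988 > €14790, so the parallel minimum levy is the binding amount.

€26988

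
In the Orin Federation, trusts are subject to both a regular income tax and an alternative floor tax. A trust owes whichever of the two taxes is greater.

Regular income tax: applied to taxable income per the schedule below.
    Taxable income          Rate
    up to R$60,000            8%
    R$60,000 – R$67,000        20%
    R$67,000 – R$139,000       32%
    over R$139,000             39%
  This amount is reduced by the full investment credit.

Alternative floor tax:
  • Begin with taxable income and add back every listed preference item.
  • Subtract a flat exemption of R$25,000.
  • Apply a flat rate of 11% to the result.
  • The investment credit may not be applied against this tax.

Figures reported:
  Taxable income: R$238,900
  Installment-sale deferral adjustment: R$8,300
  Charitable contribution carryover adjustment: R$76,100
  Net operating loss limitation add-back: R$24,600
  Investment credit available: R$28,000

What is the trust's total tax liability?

Regular income tax:
  R$60,000 × 8% = R$4,800
  R$7,000 × 20% = R$1,400
  R$72,000 × 32% = R$23,040
  R$99,900 × 39% = R$38,961
  → R$68,201
  Less investment credit R$28,000 → R$40,201

Alternative floor tax:
  Adjusted income: R$238,900 + R$8,300 + R$76,100 + R$24,600 = R$347,900
  Less exemption R$25,000 → base R$322,900
  R$322,900 × 11% = R$35,519

R$40,201 > R$35,519, so the regular income tax governs.

R$40,201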